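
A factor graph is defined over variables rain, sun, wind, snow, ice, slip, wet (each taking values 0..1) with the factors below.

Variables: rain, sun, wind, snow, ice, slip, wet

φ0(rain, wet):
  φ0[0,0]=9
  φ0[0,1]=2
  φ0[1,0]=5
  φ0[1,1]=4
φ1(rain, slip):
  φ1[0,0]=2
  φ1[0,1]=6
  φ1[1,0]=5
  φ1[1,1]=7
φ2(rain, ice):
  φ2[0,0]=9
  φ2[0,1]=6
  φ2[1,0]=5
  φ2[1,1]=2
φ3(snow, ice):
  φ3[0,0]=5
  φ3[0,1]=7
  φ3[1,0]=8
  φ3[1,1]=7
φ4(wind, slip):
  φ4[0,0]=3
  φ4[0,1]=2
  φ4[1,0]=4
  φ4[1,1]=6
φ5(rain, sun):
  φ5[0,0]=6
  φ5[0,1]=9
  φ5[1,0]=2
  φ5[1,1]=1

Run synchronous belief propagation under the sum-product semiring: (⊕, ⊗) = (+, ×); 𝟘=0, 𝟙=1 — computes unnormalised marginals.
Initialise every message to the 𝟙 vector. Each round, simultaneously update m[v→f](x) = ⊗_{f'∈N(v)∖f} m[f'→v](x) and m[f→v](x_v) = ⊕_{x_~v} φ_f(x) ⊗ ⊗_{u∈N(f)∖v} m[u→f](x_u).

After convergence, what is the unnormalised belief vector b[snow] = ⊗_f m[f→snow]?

b[snow] = [985833, 1298898]

init: all messages = 𝟙 over 2 values
r1 m[φ0→rain] = [11, 9]
r1 m[φ0→wet] = [14, 6]
r1 m[φ1→rain] = [8, 12]
r1 m[φ1→slip] = [7, 13]
r1 m[φ2→rain] = [15, 7]
r1 m[φ2→ice] = [14, 8]
r1 m[φ3→snow] = [12, 15]
r1 m[φ3→ice] = [13, 14]
r1 m[φ4→wind] = [5, 10]
r1 m[φ4→slip] = [7, 8]
r1 m[φ5→rain] = [15, 3]
r1 m[φ5→sun] = [8, 10]
r1 m[rain→φ0] = [1, 1]
r1 m[rain→φ1] = [1, 1]
r1 m[rain→φ2] = [1, 1]
r1 m[rain→φ5] = [1, 1]
r1 m[sun→φ5] = [1, 1]
r1 m[wind→φ4] = [1, 1]
r1 m[snow→φ3] = [1, 1]
r1 m[ice→φ2] = [1, 1]
r1 m[ice→φ3] = [1, 1]
r1 m[slip→φ1] = [1, 1]
r1 m[slip→φ4] = [1, 1]
r1 m[wet→φ0] = [1, 1]
r2 m[φ0→rain] = [11, 9]
r2 m[φ0→wet] = [14, 6]
r2 m[φ1→rain] = [8, 12]
r2 m[φ1→slip] = [7, 13]
r2 m[φ2→rain] = [15, 7]
r2 m[φ2→ice] = [14, 8]
r2 m[φ3→snow] = [12, 15]
r2 m[φ3→ice] = [13, 14]
r2 m[φ4→wind] = [5, 10]
r2 m[φ4→slip] = [7, 8]
r2 m[φ5→rain] = [15, 3]
r2 m[φ5→sun] = [8, 10]
r2 m[rain→φ0] = [1800, 252]
r2 m[rain→φ1] = [2475, 189]
r2 m[rain→φ2] = [1320, 324]
r2 m[rain→φ5] = [1320, 756]
r2 m[sun→φ5] = [1, 1]
r2 m[wind→φ4] = [1, 1]
r2 m[snow→φ3] = [1, 1]
r2 m[ice→φ2] = [13, 14]
r2 m[ice→φ3] = [14, 8]
r2 m[slip→φ1] = [7, 8]
r2 m[slip→φ4] = [7, 13]
r2 m[wet→φ0] = [1, 1]
r3 m[φ0→rain] = [11, 9]
r3 m[φ0→wet] = [17460, 4608]
r3 m[φ1→rain] = [62, 91]
r3 m[φ1→slip] = [5895, 16173]
r3 m[φ2→rain] = [201, 93]
r3 m[φ2→ice] = [13500, 8568]
r3 m[φ3→snow] = [126, 168]
r3 m[φ3→ice] = [13, 14]
r3 m[φ4→wind] = [47, 106]
r3 m[φ4→slip] = [7, 8]
r3 m[φ5→rain] = [15, 3]
r3 m[φ5→sun] = [9432, 12636]
r3 m[rain→φ0] = [1800, 252]
r3 m[rain→φ1] = [2475, 189]
r3 m[rain→φ2] = [1320, 324]
r3 m[rain→φ5] = [1320, 756]
r3 m[sun→φ5] = [1, 1]
r3 m[wind→φ4] = [1, 1]
r3 m[snow→φ3] = [1, 1]
r3 m[ice→φ2] = [13, 14]
r3 m[ice→φ3] = [14, 8]
r3 m[slip→φ1] = [7, 8]
r3 m[slip→φ4] = [7, 13]
r3 m[wet→φ0] = [1, 1]
r4 m[φ0→rain] = [11, 9]
r4 m[φ0→wet] = [17460, 4608]
r4 m[φ1→rain] = [62, 91]
r4 m[φ1→slip] = [5895, 16173]
r4 m[φ2→rain] = [201, 93]
r4 m[φ2→ice] = [13500, 8568]
r4 m[φ3→snow] = [126, 168]
r4 m[φ3→ice] = [13, 14]
r4 m[φ4→wind] = [47, 106]
r4 m[φ4→slip] = [7, 8]
r4 m[φ5→rain] = [15, 3]
r4 m[φ5→sun] = [9432, 12636]
r4 m[rain→φ0] = [186930, 25389]
r4 m[rain→φ1] = [33165, 2511]
r4 m[rain→φ2] = [10230, 2457]
r4 m[rain→φ5] = [137082, 76167]
r4 m[sun→φ5] = [1, 1]
r4 m[wind→φ4] = [1, 1]
r4 m[snow→φ3] = [1, 1]
r4 m[ice→φ2] = [13, 14]
r4 m[ice→φ3] = [13500, 8568]
r4 m[slip→φ1] = [7, 8]
r4 m[slip→φ4] = [5895, 16173]
r4 m[wet→φ0] = [1, 1]
r5 m[φ0→rain] = [11, 9]
r5 m[φ0→wet] = [1809315, 475416]
r5 m[φ1→rain] = [62, 91]
r5 m[φ1→slip] = [78885, 216567]
r5 m[φ2→rain] = [201, 93]
r5 m[φ2→ice] = [104355, 66294]
r5 m[φ3→snow] = [127476, 167976]
r5 m[φ3→ice] = [13, 14]
r5 m[φ4→wind] = [50031, 120618]
r5 m[φ4→slip] = [7, 8]
r5 m[φ5→rain] = [15, 3]
r5 m[φ5→sun] = [974826, 1309905]
r5 m[rain→φ0] = [186930, 25389]
r5 m[rain→φ1] = [33165, 2511]
r5 m[rain→φ2] = [10230, 2457]
r5 m[rain→φ5] = [137082, 76167]
r5 m[sun→φ5] = [1, 1]
r5 m[wind→φ4] = [1, 1]
r5 m[snow→φ3] = [1, 1]
r5 m[ice→φ2] = [13, 14]
r5 m[ice→φ3] = [13500, 8568]
r5 m[slip→φ1] = [7, 8]
r5 m[slip→φ4] = [5895, 16173]
r5 m[wet→φ0] = [1, 1]
r6 m[φ0→rain] = [11, 9]
r6 m[φ0→wet] = [1809315, 475416]
r6 m[φ1→rain] = [62, 91]
r6 m[φ1→slip] = [78885, 216567]
r6 m[φ2→rain] = [201, 93]
r6 m[φ2→ice] = [104355, 66294]
r6 m[φ3→snow] = [127476, 167976]
r6 m[φ3→ice] = [13, 14]
r6 m[φ4→wind] = [50031, 120618]
r6 m[φ4→slip] = [7, 8]
r6 m[φ5→rain] = [15, 3]
r6 m[φ5→sun] = [974826, 1309905]
r6 m[rain→φ0] = [186930, 25389]
r6 m[rain→φ1] = [33165, 2511]
r6 m[rain→φ2] = [10230, 2457]
r6 m[rain→φ5] = [137082, 76167]
r6 m[sun→φ5] = [1, 1]
r6 m[wind→φ4] = [1, 1]
r6 m[snow→φ3] = [1, 1]
r6 m[ice→φ2] = [13, 14]
r6 m[ice→φ3] = [104355, 66294]
r6 m[slip→φ1] = [7, 8]
r6 m[slip→φ4] = [78885, 216567]
r6 m[wet→φ0] = [1, 1]
r7 m[φ0→rain] = [11, 9]
r7 m[φ0→wet] = [1809315, 475416]
r7 m[φ1→rain] = [62, 91]
r7 m[φ1→slip] = [78885, 216567]
r7 m[φ2→rain] = [201, 93]
r7 m[φ2→ice] = [104355, 66294]
r7 m[φ3→snow] = [985833, 1298898]
r7 m[φ3→ice] = [13, 14]
r7 m[φ4→wind] = [669789, 1614942]
r7 m[φ4→slip] = [7, 8]
r7 m[φ5→rain] = [15, 3]
r7 m[φ5→sun] = [974826, 1309905]
r7 m[rain→φ0] = [186930, 25389]
r7 m[rain→φ1] = [33165, 2511]
r7 m[rain→φ2] = [10230, 2457]
r7 m[rain→φ5] = [137082, 76167]
r7 m[sun→φ5] = [1, 1]
r7 m[wind→φ4] = [1, 1]
r7 m[snow→φ3] = [1, 1]
r7 m[ice→φ2] = [13, 14]
r7 m[ice→φ3] = [104355, 66294]
r7 m[slip→φ1] = [7, 8]
r7 m[slip→φ4] = [78885, 216567]
r7 m[wet→φ0] = [1, 1]
r8 m[φ0→rain] = [11, 9]
r8 m[φ0→wet] = [1809315, 475416]
r8 m[φ1→rain] = [62, 91]
r8 m[φ1→slip] = [78885, 216567]
r8 m[φ2→rain] = [201, 93]
r8 m[φ2→ice] = [104355, 66294]
r8 m[φ3→snow] = [985833, 1298898]
r8 m[φ3→ice] = [13, 14]
r8 m[φ4→wind] = [669789, 1614942]
r8 m[φ4→slip] = [7, 8]
r8 m[φ5→rain] = [15, 3]
r8 m[φ5→sun] = [974826, 1309905]
r8 m[rain→φ0] = [186930, 25389]
r8 m[rain→φ1] = [33165, 2511]
r8 m[rain→φ2] = [10230, 2457]
r8 m[rain→φ5] = [137082, 76167]
r8 m[sun→φ5] = [1, 1]
r8 m[wind→φ4] = [1, 1]
r8 m[snow→φ3] = [1, 1]
r8 m[ice→φ2] = [13, 14]
r8 m[ice→φ3] = [104355, 66294]
r8 m[slip→φ1] = [7, 8]
r8 m[slip→φ4] = [78885, 216567]
r8 m[wet→φ0] = [1, 1]
fixed point reached at round 8
b[snow] = ⊗ incoming = [985833, 1298898]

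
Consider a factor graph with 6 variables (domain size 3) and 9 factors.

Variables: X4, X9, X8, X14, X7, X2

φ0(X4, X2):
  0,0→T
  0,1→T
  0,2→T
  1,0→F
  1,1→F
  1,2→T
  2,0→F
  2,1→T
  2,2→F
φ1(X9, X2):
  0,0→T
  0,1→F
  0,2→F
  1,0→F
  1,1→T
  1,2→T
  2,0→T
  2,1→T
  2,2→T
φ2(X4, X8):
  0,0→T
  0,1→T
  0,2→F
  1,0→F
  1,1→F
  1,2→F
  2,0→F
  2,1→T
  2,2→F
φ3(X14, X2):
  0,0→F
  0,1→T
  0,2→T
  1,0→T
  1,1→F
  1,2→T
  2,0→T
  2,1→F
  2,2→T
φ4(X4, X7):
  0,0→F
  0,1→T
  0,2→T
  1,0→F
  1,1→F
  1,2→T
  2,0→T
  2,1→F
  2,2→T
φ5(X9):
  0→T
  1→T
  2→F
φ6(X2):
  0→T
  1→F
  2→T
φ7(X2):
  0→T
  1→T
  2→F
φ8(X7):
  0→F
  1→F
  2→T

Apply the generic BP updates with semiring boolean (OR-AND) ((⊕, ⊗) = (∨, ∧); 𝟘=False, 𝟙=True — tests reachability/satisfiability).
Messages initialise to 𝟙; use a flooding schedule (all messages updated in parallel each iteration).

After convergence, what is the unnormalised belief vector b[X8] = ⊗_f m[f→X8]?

b[X8] = [T, T, F]

init: all messages = 𝟙 over 3 values
r1 m[φ0→X4] = [T, T, T]
r1 m[φ0→X2] = [T, T, T]
r1 m[φ1→X9] = [T, T, T]
r1 m[φ1→X2] = [T, T, T]
r1 m[φ2→X4] = [T, F, T]
r1 m[φ2→X8] = [T, T, F]
r1 m[φ3→X14] = [T, T, T]
r1 m[φ3→X2] = [T, T, T]
r1 m[φ4→X4] = [T, T, T]
r1 m[φ4→X7] = [T, T, T]
r1 m[φ5→X9] = [T, T, F]
r1 m[φ6→X2] = [T, F, T]
r1 m[φ7→X2] = [T, T, F]
r1 m[φ8→X7] = [F, F, T]
r1 m[X4→φ0] = [T, T, T]
r1 m[X4→φ2] = [T, T, T]
r1 m[X4→φ4] = [T, T, T]
r1 m[X9→φ1] = [T, T, T]
r1 m[X9→φ5] = [T, T, T]
r1 m[X8→φ2] = [T, T, T]
r1 m[X14→φ3] = [T, T, T]
r1 m[X7→φ4] = [T, T, T]
r1 m[X7→φ8] = [T, T, T]
r1 m[X2→φ0] = [T, T, T]
r1 m[X2→φ1] = [T, T, T]
r1 m[X2→φ3] = [T, T, T]
r1 m[X2→φ6] = [T, T, T]
r1 m[X2→φ7] = [T, T, T]
r2 m[φ0→X4] = [T, T, T]
r2 m[φ0→X2] = [T, T, T]
r2 m[φ1→X9] = [T, T, T]
r2 m[φ1→X2] = [T, T, T]
r2 m[φ2→X4] = [T, F, T]
r2 m[φ2→X8] = [T, T, F]
r2 m[φ3→X14] = [T, T, T]
r2 m[φ3→X2] = [T, T, T]
r2 m[φ4→X4] = [T, T, T]
r2 m[φ4→X7] = [T, T, T]
r2 m[φ5→X9] = [T, T, F]
r2 m[φ6→X2] = [T, F, T]
r2 m[φ7→X2] = [T, T, F]
r2 m[φ8→X7] = [F, F, T]
r2 m[X4→φ0] = [T, F, T]
r2 m[X4→φ2] = [T, T, T]
r2 m[X4→φ4] = [T, F, T]
r2 m[X9→φ1] = [T, T, F]
r2 m[X9→φ5] = [T, T, T]
r2 m[X8→φ2] = [T, T, T]
r2 m[X14→φ3] = [T, T, T]
r2 m[X7→φ4] = [F, F, T]
r2 m[X7→φ8] = [T, T, T]
r2 m[X2→φ0] = [T, F, F]
r2 m[X2→φ1] = [T, F, F]
r2 m[X2→φ3] = [T, F, F]
r2 m[X2→φ6] = [T, T, F]
r2 m[X2→φ7] = [T, F, T]
r3 m[φ0→X4] = [T, F, F]
r3 m[φ0→X2] = [T, T, T]
r3 m[φ1→X9] = [T, F, T]
r3 m[φ1→X2] = [T, T, T]
r3 m[φ2→X4] = [T, F, T]
r3 m[φ2→X8] = [T, T, F]
r3 m[φ3→X14] = [F, T, T]
r3 m[φ3→X2] = [T, T, T]
r3 m[φ4→X4] = [T, T, T]
r3 m[φ4→X7] = [T, T, T]
r3 m[φ5→X9] = [T, T, F]
r3 m[φ6→X2] = [T, F, T]
r3 m[φ7→X2] = [T, T, F]
r3 m[φ8→X7] = [F, F, T]
r3 m[X4→φ0] = [T, F, T]
r3 m[X4→φ2] = [T, T, T]
r3 m[X4→φ4] = [T, F, T]
r3 m[X9→φ1] = [T, T, F]
r3 m[X9→φ5] = [T, T, T]
r3 m[X8→φ2] = [T, T, T]
r3 m[X14→φ3] = [T, T, T]
r3 m[X7→φ4] = [F, F, T]
r3 m[X7→φ8] = [T, T, T]
r3 m[X2→φ0] = [T, F, F]
r3 m[X2→φ1] = [T, F, F]
r3 m[X2→φ3] = [T, F, F]
r3 m[X2→φ6] = [T, T, F]
r3 m[X2→φ7] = [T, F, T]
r4 m[φ0→X4] = [T, F, F]
r4 m[φ0→X2] = [T, T, T]
r4 m[φ1→X9] = [T, F, T]
r4 m[φ1→X2] = [T, T, T]
r4 m[φ2→X4] = [T, F, T]
r4 m[φ2→X8] = [T, T, F]
r4 m[φ3→X14] = [F, T, T]
r4 m[φ3→X2] = [T, T, T]
r4 m[φ4→X4] = [T, T, T]
r4 m[φ4→X7] = [T, T, T]
r4 m[φ5→X9] = [T, T, F]
r4 m[φ6→X2] = [T, F, T]
r4 m[φ7→X2] = [T, T, F]
r4 m[φ8→X7] = [F, F, T]
r4 m[X4→φ0] = [T, F, T]
r4 m[X4→φ2] = [T, F, F]
r4 m[X4→φ4] = [T, F, F]
r4 m[X9→φ1] = [T, T, F]
r4 m[X9→φ5] = [T, F, T]
r4 m[X8→φ2] = [T, T, T]
r4 m[X14→φ3] = [T, T, T]
r4 m[X7→φ4] = [F, F, T]
r4 m[X7→φ8] = [T, T, T]
r4 m[X2→φ0] = [T, F, F]
r4 m[X2→φ1] = [T, F, F]
r4 m[X2→φ3] = [T, F, F]
r4 m[X2→φ6] = [T, T, F]
r4 m[X2→φ7] = [T, F, T]
r5 m[φ0→X4] = [T, F, F]
r5 m[φ0→X2] = [T, T, T]
r5 m[φ1→X9] = [T, F, T]
r5 m[φ1→X2] = [T, T, T]
r5 m[φ2→X4] = [T, F, T]
r5 m[φ2→X8] = [T, T, F]
r5 m[φ3→X14] = [F, T, T]
r5 m[φ3→X2] = [T, T, T]
r5 m[φ4→X4] = [T, T, T]
r5 m[φ4→X7] = [F, T, T]
r5 m[φ5→X9] = [T, T, F]
r5 m[φ6→X2] = [T, F, T]
r5 m[φ7→X2] = [T, T, F]
r5 m[φ8→X7] = [F, F, T]
r5 m[X4→φ0] = [T, F, T]
r5 m[X4→φ2] = [T, F, F]
r5 m[X4→φ4] = [T, F, F]
r5 m[X9→φ1] = [T, T, F]
r5 m[X9→φ5] = [T, F, T]
r5 m[X8→φ2] = [T, T, T]
r5 m[X14→φ3] = [T, T, T]
r5 m[X7→φ4] = [F, F, T]
r5 m[X7→φ8] = [T, T, T]
r5 m[X2→φ0] = [T, F, F]
r5 m[X2→φ1] = [T, F, F]
r5 m[X2→φ3] = [T, F, F]
r5 m[X2→φ6] = [T, T, F]
r5 m[X2→φ7] = [T, F, T]
r6 m[φ0→X4] = [T, F, F]
r6 m[φ0→X2] = [T, T, T]
r6 m[φ1→X9] = [T, F, T]
r6 m[φ1→X2] = [T, T, T]
r6 m[φ2→X4] = [T, F, T]
r6 m[φ2→X8] = [T, T, F]
r6 m[φ3→X14] = [F, T, T]
r6 m[φ3→X2] = [T, T, T]
r6 m[φ4→X4] = [T, T, T]
r6 m[φ4→X7] = [F, T, T]
r6 m[φ5→X9] = [T, T, F]
r6 m[φ6→X2] = [T, F, T]
r6 m[φ7→X2] = [T, T, F]
r6 m[φ8→X7] = [F, F, T]
r6 m[X4→φ0] = [T, F, T]
r6 m[X4→φ2] = [T, F, F]
r6 m[X4→φ4] = [T, F, F]
r6 m[X9→φ1] = [T, T, F]
r6 m[X9→φ5] = [T, F, T]
r6 m[X8→φ2] = [T, T, T]
r6 m[X14→φ3] = [T, T, T]
r6 m[X7→φ4] = [F, F, T]
r6 m[X7→φ8] = [F, T, T]
r6 m[X2→φ0] = [T, F, F]
r6 m[X2→φ1] = [T, F, F]
r6 m[X2→φ3] = [T, F, F]
r6 m[X2→φ6] = [T, T, F]
r6 m[X2→φ7] = [T, F, T]
r7 m[φ0→X4] = [T, F, F]
r7 m[φ0→X2] = [T, T, T]
r7 m[φ1→X9] = [T, F, T]
r7 m[φ1→X2] = [T, T, T]
r7 m[φ2→X4] = [T, F, T]
r7 m[φ2→X8] = [T, T, F]
r7 m[φ3→X14] = [F, T, T]
r7 m[φ3→X2] = [T, T, T]
r7 m[φ4→X4] = [T, T, T]
r7 m[φ4→X7] = [F, T, T]
r7 m[φ5→X9] = [T, T, F]
r7 m[φ6→X2] = [T, F, T]
r7 m[φ7→X2] = [T, T, F]
r7 m[φ8→X7] = [F, F, T]
r7 m[X4→φ0] = [T, F, T]
r7 m[X4→φ2] = [T, F, F]
r7 m[X4→φ4] = [T, F, F]
r7 m[X9→φ1] = [T, T, F]
r7 m[X9→φ5] = [T, F, T]
r7 m[X8→φ2] = [T, T, T]
r7 m[X14→φ3] = [T, T, T]
r7 m[X7→φ4] = [F, F, T]
r7 m[X7→φ8] = [F, T, T]
r7 m[X2→φ0] = [T, F, F]
r7 m[X2→φ1] = [T, F, F]
r7 m[X2→φ3] = [T, F, F]
r7 m[X2→φ6] = [T, T, F]
r7 m[X2→φ7] = [T, F, T]
fixed point reached at round 7
b[X8] = ⊗ incoming = [T, T, F]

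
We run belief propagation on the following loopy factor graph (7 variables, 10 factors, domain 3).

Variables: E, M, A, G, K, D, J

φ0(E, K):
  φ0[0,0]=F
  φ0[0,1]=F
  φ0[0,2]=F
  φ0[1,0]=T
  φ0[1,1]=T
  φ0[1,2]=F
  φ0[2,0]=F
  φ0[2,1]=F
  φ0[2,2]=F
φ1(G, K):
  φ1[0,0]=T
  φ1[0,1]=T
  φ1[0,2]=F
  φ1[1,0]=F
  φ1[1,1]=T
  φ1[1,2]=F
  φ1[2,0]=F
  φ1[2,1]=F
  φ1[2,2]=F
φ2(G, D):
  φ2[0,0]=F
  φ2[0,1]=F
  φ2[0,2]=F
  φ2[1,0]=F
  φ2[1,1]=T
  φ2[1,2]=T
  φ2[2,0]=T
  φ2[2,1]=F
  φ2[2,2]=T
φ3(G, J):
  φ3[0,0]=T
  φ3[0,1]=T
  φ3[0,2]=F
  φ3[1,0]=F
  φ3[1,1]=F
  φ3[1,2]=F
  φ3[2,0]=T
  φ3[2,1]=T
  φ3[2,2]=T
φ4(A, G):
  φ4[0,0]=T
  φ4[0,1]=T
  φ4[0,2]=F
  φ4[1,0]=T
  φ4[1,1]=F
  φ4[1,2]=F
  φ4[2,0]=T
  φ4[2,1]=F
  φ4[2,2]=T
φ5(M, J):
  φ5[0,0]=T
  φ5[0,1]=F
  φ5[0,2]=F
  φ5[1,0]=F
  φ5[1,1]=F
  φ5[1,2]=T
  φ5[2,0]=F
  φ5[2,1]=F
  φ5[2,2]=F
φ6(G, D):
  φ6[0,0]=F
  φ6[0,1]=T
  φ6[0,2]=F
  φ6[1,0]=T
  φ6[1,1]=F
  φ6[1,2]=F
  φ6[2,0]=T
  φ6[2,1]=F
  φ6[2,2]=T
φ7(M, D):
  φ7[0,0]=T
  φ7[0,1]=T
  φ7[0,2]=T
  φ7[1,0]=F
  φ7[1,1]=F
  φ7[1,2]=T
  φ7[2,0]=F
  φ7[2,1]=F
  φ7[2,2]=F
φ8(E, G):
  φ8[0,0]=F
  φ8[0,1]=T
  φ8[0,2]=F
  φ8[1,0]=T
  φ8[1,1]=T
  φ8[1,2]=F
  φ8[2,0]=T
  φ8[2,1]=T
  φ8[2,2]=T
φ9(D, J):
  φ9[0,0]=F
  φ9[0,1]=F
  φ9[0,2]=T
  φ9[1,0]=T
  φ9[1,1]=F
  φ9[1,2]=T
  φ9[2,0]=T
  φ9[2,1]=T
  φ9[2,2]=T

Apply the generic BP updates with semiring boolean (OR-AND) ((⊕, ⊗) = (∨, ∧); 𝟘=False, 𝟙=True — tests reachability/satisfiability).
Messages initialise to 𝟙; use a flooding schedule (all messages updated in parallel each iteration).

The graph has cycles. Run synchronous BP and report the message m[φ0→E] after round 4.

init: all messages = 𝟙 over 3 values
r1 m[φ0→E] = [F, T, F]
r1 m[φ0→K] = [T, T, F]
r1 m[φ1→G] = [T, T, F]
r1 m[φ1→K] = [T, T, F]
r1 m[φ2→G] = [F, T, T]
r1 m[φ2→D] = [T, T, T]
r1 m[φ3→G] = [T, F, T]
r1 m[φ3→J] = [T, T, T]
r1 m[φ4→A] = [T, T, T]
r1 m[φ4→G] = [T, T, T]
r1 m[φ5→M] = [T, T, F]
r1 m[φ5→J] = [T, F, T]
r1 m[φ6→G] = [T, T, T]
r1 m[φ6→D] = [T, T, T]
r1 m[φ7→M] = [T, T, F]
r1 m[φ7→D] = [T, T, T]
r1 m[φ8→E] = [T, T, T]
r1 m[φ8→G] = [T, T, T]
r1 m[φ9→D] = [T, T, T]
r1 m[φ9→J] = [T, T, T]
r1 m[E→φ0] = [T, T, T]
r1 m[E→φ8] = [T, T, T]
r1 m[M→φ5] = [T, T, T]
r1 m[M→φ7] = [T, T, T]
r1 m[A→φ4] = [T, T, T]
r1 m[G→φ1] = [T, T, T]
r1 m[G→φ2] = [T, T, T]
r1 m[G→φ3] = [T, T, T]
r1 m[G→φ4] = [T, T, T]
r1 m[G→φ6] = [T, T, T]
r1 m[G→φ8] = [T, T, T]
r1 m[K→φ0] = [T, T, T]
r1 m[K→φ1] = [T, T, T]
r1 m[D→φ2] = [T, T, T]
r1 m[D→φ6] = [T, T, T]
r1 m[D→φ7] = [T, T, T]
r1 m[D→φ9] = [T, T, T]
r1 m[J→φ3] = [T, T, T]
r1 m[J→φ5] = [T, T, T]
r1 m[J→φ9] = [T, T, T]
r2 m[φ0→E] = [F, T, F]
r2 m[φ0→K] = [T, T, F]
r2 m[φ1→G] = [T, T, F]
r2 m[φ1→K] = [T, T, F]
r2 m[φ2→G] = [F, T, T]
r2 m[φ2→D] = [T, T, T]
r2 m[φ3→G] = [T, F, T]
r2 m[φ3→J] = [T, T, T]
r2 m[φ4→A] = [T, T, T]
r2 m[φ4→G] = [T, T, T]
r2 m[φ5→M] = [T, T, F]
r2 m[φ5→J] = [T, F, T]
r2 m[φ6→G] = [T, T, T]
r2 m[φ6→D] = [T, T, T]
r2 m[φ7→M] = [T, T, F]
r2 m[φ7→D] = [T, T, T]
r2 m[φ8→E] = [T, T, T]
r2 m[φ8→G] = [T, T, T]
r2 m[φ9→D] = [T, T, T]
r2 m[φ9→J] = [T, T, T]
r2 m[E→φ0] = [T, T, T]
r2 m[E→φ8] = [F, T, F]
r2 m[M→φ5] = [T, T, F]
r2 m[M→φ7] = [T, T, F]
r2 m[A→φ4] = [T, T, T]
r2 m[G→φ1] = [F, F, T]
r2 m[G→φ2] = [T, F, F]
r2 m[G→φ3] = [F, T, F]
r2 m[G→φ4] = [F, F, F]
r2 m[G→φ6] = [F, F, F]
r2 m[G→φ8] = [F, F, F]
r2 m[K→φ0] = [T, T, F]
r2 m[K→φ1] = [T, T, F]
r2 m[D→φ2] = [T, T, T]
r2 m[D→φ6] = [T, T, T]
r2 m[D→φ7] = [T, T, T]
r2 m[D→φ9] = [T, T, T]
r2 m[J→φ3] = [T, F, T]
r2 m[J→φ5] = [T, T, T]
r2 m[J→φ9] = [T, F, T]
r3 m[φ0→E] = [F, T, F]
r3 m[φ0→K] = [T, T, F]
r3 m[φ1→G] = [T, T, F]
r3 m[φ1→K] = [F, F, F]
r3 m[φ2→G] = [F, T, T]
r3 m[φ2→D] = [F, F, F]
r3 m[φ3→G] = [T, F, T]
r3 m[φ3→J] = [F, F, F]
r3 m[φ4→A] = [F, F, F]
r3 m[φ4→G] = [T, T, T]
r3 m[φ5→M] = [T, T, F]
r3 m[φ5→J] = [T, F, T]
r3 m[φ6→G] = [T, T, T]
r3 m[φ6→D] = [F, F, F]
r3 m[φ7→M] = [T, T, F]
r3 m[φ7→D] = [T, T, T]
r3 m[φ8→E] = [F, F, F]
r3 m[φ8→G] = [T, T, F]
r3 m[φ9→D] = [T, T, T]
r3 m[φ9→J] = [T, T, T]
r3 m[E→φ0] = [T, T, T]
r3 m[E→φ8] = [F, T, F]
r3 m[M→φ5] = [T, T, F]
r3 m[M→φ7] = [T, T, F]
r3 m[A→φ4] = [T, T, T]
r3 m[G→φ1] = [F, F, T]
r3 m[G→φ2] = [T, F, F]
r3 m[G→φ3] = [F, T, F]
r3 m[G→φ4] = [F, F, F]
r3 m[G→φ6] = [F, F, F]
r3 m[G→φ8] = [F, F, F]
r3 m[K→φ0] = [T, T, F]
r3 m[K→φ1] = [T, T, F]
r3 m[D→φ2] = [T, T, T]
r3 m[D→φ6] = [T, T, T]
r3 m[D→φ7] = [T, T, T]
r3 m[D→φ9] = [T, T, T]
r3 m[J→φ3] = [T, F, T]
r3 m[J→φ5] = [T, T, T]
r3 m[J→φ9] = [T, F, T]
r4 m[φ0→E] = [F, T, F]
r4 m[φ0→K] = [T, T, F]
r4 m[φ1→G] = [T, T, F]
r4 m[φ1→K] = [F, F, F]
r4 m[φ2→G] = [F, T, T]
r4 m[φ2→D] = [F, F, F]
r4 m[φ3→G] = [T, F, T]
r4 m[φ3→J] = [F, F, F]
r4 m[φ4→A] = [F, F, F]
r4 m[φ4→G] = [T, T, T]
r4 m[φ5→M] = [T, T, F]
r4 m[φ5→J] = [T, F, T]
r4 m[φ6→G] = [T, T, T]
r4 m[φ6→D] = [F, F, F]
r4 m[φ7→M] = [T, T, F]
r4 m[φ7→D] = [T, T, T]
r4 m[φ8→E] = [F, F, F]
r4 m[φ8→G] = [T, T, F]
r4 m[φ9→D] = [T, T, T]
r4 m[φ9→J] = [T, T, T]
r4 m[E→φ0] = [F, F, F]
r4 m[E→φ8] = [F, T, F]
r4 m[M→φ5] = [T, T, F]
r4 m[M→φ7] = [T, T, F]
r4 m[A→φ4] = [T, T, T]
r4 m[G→φ1] = [F, F, F]
r4 m[G→φ2] = [T, F, F]
r4 m[G→φ3] = [F, T, F]
r4 m[G→φ4] = [F, F, F]
r4 m[G→φ6] = [F, F, F]
r4 m[G→φ8] = [F, F, F]
r4 m[K→φ0] = [F, F, F]
r4 m[K→φ1] = [T, T, F]
r4 m[D→φ2] = [F, F, F]
r4 m[D→φ6] = [F, F, F]
r4 m[D→φ7] = [F, F, F]
r4 m[D→φ9] = [F, F, F]
r4 m[J→φ3] = [T, F, T]
r4 m[J→φ5] = [F, F, F]
r4 m[J→φ9] = [F, F, F]

message @ round 4 = [F, T, F]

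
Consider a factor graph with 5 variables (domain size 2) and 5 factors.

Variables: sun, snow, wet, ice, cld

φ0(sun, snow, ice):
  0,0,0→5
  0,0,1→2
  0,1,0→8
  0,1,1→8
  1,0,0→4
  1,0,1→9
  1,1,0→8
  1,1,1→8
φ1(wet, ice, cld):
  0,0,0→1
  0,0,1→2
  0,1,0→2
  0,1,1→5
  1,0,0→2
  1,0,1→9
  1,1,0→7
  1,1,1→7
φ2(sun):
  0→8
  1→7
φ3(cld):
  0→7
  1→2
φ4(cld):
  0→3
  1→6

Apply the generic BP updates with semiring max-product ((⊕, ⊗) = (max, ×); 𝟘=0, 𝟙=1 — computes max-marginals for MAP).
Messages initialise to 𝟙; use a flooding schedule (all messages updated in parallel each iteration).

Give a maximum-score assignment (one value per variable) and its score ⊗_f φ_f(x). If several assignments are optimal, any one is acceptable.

init: all messages = 𝟙 over 2 values
r1 m[φ0→sun] = [8, 9]
r1 m[φ0→snow] = [9, 8]
r1 m[φ0→ice] = [8, 9]
r1 m[φ1→wet] = [5, 9]
r1 m[φ1→ice] = [9, 7]
r1 m[φ1→cld] = [7, 9]
r1 m[φ2→sun] = [8, 7]
r1 m[φ3→cld] = [7, 2]
r1 m[φ4→cld] = [3, 6]
r1 m[sun→φ0] = [1, 1]
r1 m[sun→φ2] = [1, 1]
r1 m[snow→φ0] = [1, 1]
r1 m[wet→φ1] = [1, 1]
r1 m[ice→φ0] = [1, 1]
r1 m[ice→φ1] = [1, 1]
r1 m[cld→φ1] = [1, 1]
r1 m[cld→φ3] = [1, 1]
r1 m[cld→φ4] = [1, 1]
r2 m[φ0→sun] = [8, 9]
r2 m[φ0→snow] = [9, 8]
r2 m[φ0→ice] = [8, 9]
r2 m[φ1→wet] = [5, 9]
r2 m[φ1→ice] = [9, 7]
r2 m[φ1→cld] = [7, 9]
r2 m[φ2→sun] = [8, 7]
r2 m[φ3→cld] = [7, 2]
r2 m[φ4→cld] = [3, 6]
r2 m[sun→φ0] = [8, 7]
r2 m[sun→φ2] = [8, 9]
r2 m[snow→φ0] = [1, 1]
r2 m[wet→φ1] = [1, 1]
r2 m[ice→φ0] = [9, 7]
r2 m[ice→φ1] = [8, 9]
r2 m[cld→φ1] = [21, 12]
r2 m[cld→φ3] = [21, 54]
r2 m[cld→φ4] = [49, 18]
r3 m[φ0→sun] = [72, 72]
r3 m[φ0→snow] = [441, 576]
r3 m[φ0→ice] = [64, 64]
r3 m[φ1→wet] = [540, 1323]
r3 m[φ1→ice] = [108, 147]
r3 m[φ1→cld] = [63, 72]
r3 m[φ2→sun] = [8, 7]
r3 m[φ3→cld] = [7, 2]
r3 m[φ4→cld] = [3, 6]
r3 m[sun→φ0] = [8, 7]
r3 m[sun→φ2] = [8, 9]
r3 m[snow→φ0] = [1, 1]
r3 m[wet→φ1] = [1, 1]
r3 m[ice→φ0] = [9, 7]
r3 m[ice→φ1] = [8, 9]
r3 m[cld→φ1] = [21, 12]
r3 m[cld→φ3] = [21, 54]
r3 m[cld→φ4] = [49, 18]
r4 m[φ0→sun] = [72, 72]
r4 m[φ0→snow] = [441, 576]
r4 m[φ0→ice] = [64, 64]
r4 m[φ1→wet] = [540, 1323]
r4 m[φ1→ice] = [108, 147]
r4 m[φ1→cld] = [63, 72]
r4 m[φ2→sun] = [8, 7]
r4 m[φ3→cld] = [7, 2]
r4 m[φ4→cld] = [3, 6]
r4 m[sun→φ0] = [8, 7]
r4 m[sun→φ2] = [72, 72]
r4 m[snow→φ0] = [1, 1]
r4 m[wet→φ1] = [1, 1]
r4 m[ice→φ0] = [108, 147]
r4 m[ice→φ1] = [64, 64]
r4 m[cld→φ1] = [21, 12]
r4 m[cld→φ3] = [189, 432]
r4 m[cld→φ4] = [441, 144]
r5 m[φ0→sun] = [1176, 1323]
r5 m[φ0→snow] = [9261, 9408]
r5 m[φ0→ice] = [64, 64]
r5 m[φ1→wet] = [3840, 9408]
r5 m[φ1→ice] = [108, 147]
r5 m[φ1→cld] = [448, 576]
r5 m[φ2→sun] = [8, 7]
r5 m[φ3→cld] = [7, 2]
r5 m[φ4→cld] = [3, 6]
r5 m[sun→φ0] = [8, 7]
r5 m[sun→φ2] = [72, 72]
r5 m[snow→φ0] = [1, 1]
r5 m[wet→φ1] = [1, 1]
r5 m[ice→φ0] = [108, 147]
r5 m[ice→φ1] = [64, 64]
r5 m[cld→φ1] = [21, 12]
r5 m[cld→φ3] = [189, 432]
r5 m[cld→φ4] = [441, 144]
r6 m[φ0→sun] = [1176, 1323]
r6 m[φ0→snow] = [9261, 9408]
r6 m[φ0→ice] = [64, 64]
r6 m[φ1→wet] = [3840, 9408]
r6 m[φ1→ice] = [108, 147]
r6 m[φ1→cld] = [448, 576]
r6 m[φ2→sun] = [8, 7]
r6 m[φ3→cld] = [7, 2]
r6 m[φ4→cld] = [3, 6]
r6 m[sun→φ0] = [8, 7]
r6 m[sun→φ2] = [1176, 1323]
r6 m[snow→φ0] = [1, 1]
r6 m[wet→φ1] = [1, 1]
r6 m[ice→φ0] = [108, 147]
r6 m[ice→φ1] = [64, 64]
r6 m[cld→φ1] = [21, 12]
r6 m[cld→φ3] = [1344, 3456]
r6 m[cld→φ4] = [3136, 1152]
r7 m[φ0→sun] = [1176, 1323]
r7 m[φ0→snow] = [9261, 9408]
r7 m[φ0→ice] = [64, 64]
r7 m[φ1→wet] = [3840, 9408]
r7 m[φ1→ice] = [108, 147]
r7 m[φ1→cld] = [448, 576]
r7 m[φ2→sun] = [8, 7]
r7 m[φ3→cld] = [7, 2]
r7 m[φ4→cld] = [3, 6]
r7 m[sun→φ0] = [8, 7]
r7 m[sun→φ2] = [1176, 1323]
r7 m[snow→φ0] = [1, 1]
r7 m[wet→φ1] = [1, 1]
r7 m[ice→φ0] = [108, 147]
r7 m[ice→φ1] = [64, 64]
r7 m[cld→φ1] = [21, 12]
r7 m[cld→φ3] = [1344, 3456]
r7 m[cld→φ4] = [3136, 1152]
fixed point reached at round 7
traceback from sun: (sun=0, snow=1, wet=1, ice=1, cld=0), score=9408

assignment: (sun=0, snow=1, wet=1, ice=1, cld=0); score = 9408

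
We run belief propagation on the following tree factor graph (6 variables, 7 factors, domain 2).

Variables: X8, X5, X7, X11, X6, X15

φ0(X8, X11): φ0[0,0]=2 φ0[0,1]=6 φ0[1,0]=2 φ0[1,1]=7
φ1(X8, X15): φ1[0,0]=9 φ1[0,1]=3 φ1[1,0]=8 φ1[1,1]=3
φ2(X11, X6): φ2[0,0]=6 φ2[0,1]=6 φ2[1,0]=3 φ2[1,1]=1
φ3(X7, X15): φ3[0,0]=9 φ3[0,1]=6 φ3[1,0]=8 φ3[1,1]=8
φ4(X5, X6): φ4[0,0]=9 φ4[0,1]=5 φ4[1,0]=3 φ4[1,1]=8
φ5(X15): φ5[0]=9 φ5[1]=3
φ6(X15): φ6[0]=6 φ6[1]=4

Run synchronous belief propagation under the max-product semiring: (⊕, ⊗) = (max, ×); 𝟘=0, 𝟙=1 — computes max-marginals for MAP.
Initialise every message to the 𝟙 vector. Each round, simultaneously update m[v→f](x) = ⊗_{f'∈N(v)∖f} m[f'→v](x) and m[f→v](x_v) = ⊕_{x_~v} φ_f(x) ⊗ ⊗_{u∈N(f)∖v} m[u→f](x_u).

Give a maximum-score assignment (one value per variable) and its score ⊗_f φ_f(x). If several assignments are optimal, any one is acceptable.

init: all messages = 𝟙 over 2 values
r1 m[φ0→X8] = [6, 7]
r1 m[φ0→X11] = [2, 7]
r1 m[φ1→X8] = [9, 8]
r1 m[φ1→X15] = [9, 3]
r1 m[φ2→X11] = [6, 3]
r1 m[φ2→X6] = [6, 6]
r1 m[φ3→X7] = [9, 8]
r1 m[φ3→X15] = [9, 8]
r1 m[φ4→X5] = [9, 8]
r1 m[φ4→X6] = [9, 8]
r1 m[φ5→X15] = [9, 3]
r1 m[φ6→X15] = [6, 4]
r1 m[X8→φ0] = [1, 1]
r1 m[X8→φ1] = [1, 1]
r1 m[X5→φ4] = [1, 1]
r1 m[X7→φ3] = [1, 1]
r1 m[X11→φ0] = [1, 1]
r1 m[X11→φ2] = [1, 1]
r1 m[X6→φ2] = [1, 1]
r1 m[X6→φ4] = [1, 1]
r1 m[X15→φ1] = [1, 1]
r1 m[X15→φ3] = [1, 1]
r1 m[X15→φ5] = [1, 1]
r1 m[X15→φ6] = [1, 1]
r2 m[φ0→X8] = [6, 7]
r2 m[φ0→X11] = [2, 7]
r2 m[φ1→X8] = [9, 8]
r2 m[φ1→X15] = [9, 3]
r2 m[φ2→X11] = [6, 3]
r2 m[φ2→X6] = [6, 6]
r2 m[φ3→X7] = [9, 8]
r2 m[φ3→X15] = [9, 8]
r2 m[φ4→X5] = [9, 8]
r2 m[φ4→X6] = [9, 8]
r2 m[φ5→X15] = [9, 3]
r2 m[φ6→X15] = [6, 4]
r2 m[X8→φ0] = [9, 8]
r2 m[X8→φ1] = [6, 7]
r2 m[X5→φ4] = [1, 1]
r2 m[X7→φ3] = [1, 1]
r2 m[X11→φ0] = [6, 3]
r2 m[X11→φ2] = [2, 7]
r2 m[X6→φ2] = [9, 8]
r2 m[X6→φ4] = [6, 6]
r2 m[X15→φ1] = [486, 96]
r2 m[X15→φ3] = [486, 36]
r2 m[X15→φ5] = [486, 96]
r2 m[X15→φ6] = [729, 72]
r3 m[φ0→X8] = [18, 21]
r3 m[φ0→X11] = [18, 56]
r3 m[φ1→X8] = [4374, 3888]
r3 m[φ1→X15] = [56, 21]
r3 m[φ2→X11] = [54, 27]
r3 m[φ2→X6] = [21, 12]
r3 m[φ3→X7] = [4374, 3888]
r3 m[φ3→X15] = [9, 8]
r3 m[φ4→X5] = [54, 48]
r3 m[φ4→X6] = [9, 8]
r3 m[φ5→X15] = [9, 3]
r3 m[φ6→X15] = [6, 4]
r3 m[X8→φ0] = [9, 8]
r3 m[X8→φ1] = [6, 7]
r3 m[X5→φ4] = [1, 1]
r3 m[X7→φ3] = [1, 1]
r3 m[X11→φ0] = [6, 3]
r3 m[X11→φ2] = [2, 7]
r3 m[X6→φ2] = [9, 8]
r3 m[X6→φ4] = [6, 6]
r3 m[X15→φ1] = [486, 96]
r3 m[X15→φ3] = [486, 36]
r3 m[X15→φ5] = [486, 96]
r3 m[X15→φ6] = [729, 72]
r4 m[φ0→X8] = [18, 21]
r4 m[φ0→X11] = [18, 56]
r4 m[φ1→X8] = [4374, 3888]
r4 m[φ1→X15] = [56, 21]
r4 m[φ2→X11] = [54, 27]
r4 m[φ2→X6] = [21, 12]
r4 m[φ3→X7] = [4374, 3888]
r4 m[φ3→X15] = [9, 8]
r4 m[φ4→X5] = [54, 48]
r4 m[φ4→X6] = [9, 8]
r4 m[φ5→X15] = [9, 3]
r4 m[φ6→X15] = [6, 4]
r4 m[X8→φ0] = [4374, 3888]
r4 m[X8→φ1] = [18, 21]
r4 m[X5→φ4] = [1, 1]
r4 m[X7→φ3] = [1, 1]
r4 m[X11→φ0] = [54, 27]
r4 m[X11→φ2] = [18, 56]
r4 m[X6→φ2] = [9, 8]
r4 m[X6→φ4] = [21, 12]
r4 m[X15→φ1] = [486, 96]
r4 m[X15→φ3] = [3024, 252]
r4 m[X15→φ5] = [3024, 672]
r4 m[X15→φ6] = [4536, 504]
r5 m[φ0→X8] = [162, 189]
r5 m[φ0→X11] = [8748, 27216]
r5 m[φ1→X8] = [4374, 3888]
r5 m[φ1→X15] = [168, 63]
r5 m[φ2→X11] = [54, 27]
r5 m[φ2→X6] = [168, 108]
r5 m[φ3→X7] = [27216, 24192]
r5 m[φ3→X15] = [9, 8]
r5 m[φ4→X5] = [189, 96]
r5 m[φ4→X6] = [9, 8]
r5 m[φ5→X15] = [9, 3]
r5 m[φ6→X15] = [6, 4]
r5 m[X8→φ0] = [4374, 3888]
r5 m[X8→φ1] = [18, 21]
r5 m[X5→φ4] = [1, 1]
r5 m[X7→φ3] = [1, 1]
r5 m[X11→φ0] = [54, 27]
r5 m[X11→φ2] = [18, 56]
r5 m[X6→φ2] = [9, 8]
r5 m[X6→φ4] = [21, 12]
r5 m[X15→φ1] = [486, 96]
r5 m[X15→φ3] = [3024, 252]
r5 m[X15→φ5] = [3024, 672]
r5 m[X15→φ6] = [4536, 504]
r6 m[φ0→X8] = [162, 189]
r6 m[φ0→X11] = [8748, 27216]
r6 m[φ1→X8] = [4374, 3888]
r6 m[φ1→X15] = [168, 63]
r6 m[φ2→X11] = [54, 27]
r6 m[φ2→X6] = [168, 108]
r6 m[φ3→X7] = [27216, 24192]
r6 m[φ3→X15] = [9, 8]
r6 m[φ4→X5] = [189, 96]
r6 m[φ4→X6] = [9, 8]
r6 m[φ5→X15] = [9, 3]
r6 m[φ6→X15] = [6, 4]
r6 m[X8→φ0] = [4374, 3888]
r6 m[X8→φ1] = [162, 189]
r6 m[X5→φ4] = [1, 1]
r6 m[X7→φ3] = [1, 1]
r6 m[X11→φ0] = [54, 27]
r6 m[X11→φ2] = [8748, 27216]
r6 m[X6→φ2] = [9, 8]
r6 m[X6→φ4] = [168, 108]
r6 m[X15→φ1] = [486, 96]
r6 m[X15→φ3] = [9072, 756]
r6 m[X15→φ5] = [9072, 2016]
r6 m[X15→φ6] = [13608, 1512]
r7 m[φ0→X8] = [162, 189]
r7 m[φ0→X11] = [8748, 27216]
r7 m[φ1→X8] = [4374, 3888]
r7 m[φ1→X15] = [1512, 567]
r7 m[φ2→X11] = [54, 27]
r7 m[φ2→X6] = [81648, 52488]
r7 m[φ3→X7] = [81648, 72576]
r7 m[φ3→X15] = [9, 8]
r7 m[φ4→X5] = [1512, 864]
r7 m[φ4→X6] = [9, 8]
r7 m[φ5→X15] = [9, 3]
r7 m[φ6→X15] = [6, 4]
r7 m[X8→φ0] = [4374, 3888]
r7 m[X8→φ1] = [162, 189]
r7 m[X5→φ4] = [1, 1]
r7 m[X7→φ3] = [1, 1]
r7 m[X11→φ0] = [54, 27]
r7 m[X11→φ2] = [8748, 27216]
r7 m[X6→φ2] = [9, 8]
r7 m[X6→φ4] = [168, 108]
r7 m[X15→φ1] = [486, 96]
r7 m[X15→φ3] = [9072, 756]
r7 m[X15→φ5] = [9072, 2016]
r7 m[X15→φ6] = [13608, 1512]
r8 m[φ0→X8] = [162, 189]
r8 m[φ0→X11] = [8748, 27216]
r8 m[φ1→X8] = [4374, 3888]
r8 m[φ1→X15] = [1512, 567]
r8 m[φ2→X11] = [54, 27]
r8 m[φ2→X6] = [81648, 52488]
r8 m[φ3→X7] = [81648, 72576]
r8 m[φ3→X15] = [9, 8]
r8 m[φ4→X5] = [1512, 864]
r8 m[φ4→X6] = [9, 8]
r8 m[φ5→X15] = [9, 3]
r8 m[φ6→X15] = [6, 4]
r8 m[X8→φ0] = [4374, 3888]
r8 m[X8→φ1] = [162, 189]
r8 m[X5→φ4] = [1, 1]
r8 m[X7→φ3] = [1, 1]
r8 m[X11→φ0] = [54, 27]
r8 m[X11→φ2] = [8748, 27216]
r8 m[X6→φ2] = [9, 8]
r8 m[X6→φ4] = [81648, 52488]
r8 m[X15→φ1] = [486, 96]
r8 m[X15→φ3] = [81648, 6804]
r8 m[X15→φ5] = [81648, 18144]
r8 m[X15→φ6] = [122472, 13608]
r9 m[φ0→X8] = [162, 189]
r9 m[φ0→X11] = [8748, 27216]
r9 m[φ1→X8] = [4374, 3888]
r9 m[φ1→X15] = [1512, 567]
r9 m[φ2→X11] = [54, 27]
r9 m[φ2→X6] = [81648, 52488]
r9 m[φ3→X7] = [734832, 653184]
r9 m[φ3→X15] = [9, 8]
r9 m[φ4→X5] = [734832, 419904]
r9 m[φ4→X6] = [9, 8]
r9 m[φ5→X15] = [9, 3]
r9 m[φ6→X15] = [6, 4]
r9 m[X8→φ0] = [4374, 3888]
r9 m[X8→φ1] = [162, 189]
r9 m[X5→φ4] = [1, 1]
r9 m[X7→φ3] = [1, 1]
r9 m[X11→φ0] = [54, 27]
r9 m[X11→φ2] = [8748, 27216]
r9 m[X6→φ2] = [9, 8]
r9 m[X6→φ4] = [81648, 52488]
r9 m[X15→φ1] = [486, 96]
r9 m[X15→φ3] = [81648, 6804]
r9 m[X15→φ5] = [81648, 18144]
r9 m[X15→φ6] = [122472, 13608]
r10 m[φ0→X8] = [162, 189]
r10 m[φ0→X11] = [8748, 27216]
r10 m[φ1→X8] = [4374, 3888]
r10 m[φ1→X15] = [1512, 567]
r10 m[φ2→X11] = [54, 27]
r10 m[φ2→X6] = [81648, 52488]
r10 m[φ3→X7] = [734832, 653184]
r10 m[φ3→X15] = [9, 8]
r10 m[φ4→X5] = [734832, 419904]
r10 m[φ4→X6] = [9, 8]
r10 m[φ5→X15] = [9, 3]
r10 m[φ6→X15] = [6, 4]
r10 m[X8→φ0] = [4374, 3888]
r10 m[X8→φ1] = [162, 189]
r10 m[X5→φ4] = [1, 1]
r10 m[X7→φ3] = [1, 1]
r10 m[X11→φ0] = [54, 27]
r10 m[X11→φ2] = [8748, 27216]
r10 m[X6→φ2] = [9, 8]
r10 m[X6→φ4] = [81648, 52488]
r10 m[X15→φ1] = [486, 96]
r10 m[X15→φ3] = [81648, 6804]
r10 m[X15→φ5] = [81648, 18144]
r10 m[X15→φ6] = [122472, 13608]
fixed point reached at round 10
traceback from X8: (X8=1, X5=0, X7=0, X11=1, X6=0, X15=0), score=734832

assignment: (X8=1, X5=0, X7=0, X11=1, X6=0, X15=0); score = 734832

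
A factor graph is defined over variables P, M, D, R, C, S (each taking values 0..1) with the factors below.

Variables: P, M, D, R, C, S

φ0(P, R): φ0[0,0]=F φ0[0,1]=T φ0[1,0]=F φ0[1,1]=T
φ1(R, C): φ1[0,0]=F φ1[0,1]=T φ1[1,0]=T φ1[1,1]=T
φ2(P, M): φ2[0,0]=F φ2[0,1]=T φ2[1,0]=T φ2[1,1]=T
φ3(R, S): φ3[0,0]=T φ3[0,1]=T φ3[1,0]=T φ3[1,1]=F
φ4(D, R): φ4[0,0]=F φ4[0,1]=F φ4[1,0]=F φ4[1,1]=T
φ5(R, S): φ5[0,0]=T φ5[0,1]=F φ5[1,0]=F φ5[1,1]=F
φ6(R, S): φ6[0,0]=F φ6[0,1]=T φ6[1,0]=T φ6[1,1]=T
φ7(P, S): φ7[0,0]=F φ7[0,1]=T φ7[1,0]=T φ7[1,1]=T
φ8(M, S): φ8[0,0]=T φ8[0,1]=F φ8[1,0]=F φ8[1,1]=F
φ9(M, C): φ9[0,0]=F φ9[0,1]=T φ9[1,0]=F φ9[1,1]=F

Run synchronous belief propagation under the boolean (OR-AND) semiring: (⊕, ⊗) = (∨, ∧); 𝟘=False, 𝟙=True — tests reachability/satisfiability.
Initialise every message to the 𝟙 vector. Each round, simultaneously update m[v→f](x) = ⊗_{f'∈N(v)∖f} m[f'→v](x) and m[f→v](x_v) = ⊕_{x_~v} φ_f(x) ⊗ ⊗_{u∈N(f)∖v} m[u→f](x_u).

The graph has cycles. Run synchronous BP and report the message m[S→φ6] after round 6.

message @ round 6 = [F, F]

init: all messages = 𝟙 over 2 values
r1 m[φ0→P] = [T, T]
r1 m[φ0→R] = [F, T]
r1 m[φ1→R] = [T, T]
r1 m[φ1→C] = [T, T]
r1 m[φ2→P] = [T, T]
r1 m[φ2→M] = [T, T]
r1 m[φ3→R] = [T, T]
r1 m[φ3→S] = [T, T]
r1 m[φ4→D] = [F, T]
r1 m[φ4→R] = [F, T]
r1 m[φ5→R] = [T, F]
r1 m[φ5→S] = [T, F]
r1 m[φ6→R] = [T, T]
r1 m[φ6→S] = [T, T]
r1 m[φ7→P] = [T, T]
r1 m[φ7→S] = [T, T]
r1 m[φ8→M] = [T, F]
r1 m[φ8→S] = [T, F]
r1 m[φ9→M] = [T, F]
r1 m[φ9→C] = [F, T]
r1 m[P→φ0] = [T, T]
r1 m[P→φ2] = [T, T]
r1 m[P→φ7] = [T, T]
r1 m[M→φ2] = [T, T]
r1 m[M→φ8] = [T, T]
r1 m[M→φ9] = [T, T]
r1 m[D→φ4] = [T, T]
r1 m[R→φ0] = [T, T]
r1 m[R→φ1] = [T, T]
r1 m[R→φ3] = [T, T]
r1 m[R→φ4] = [T, T]
r1 m[R→φ5] = [T, T]
r1 m[R→φ6] = [T, T]
r1 m[C→φ1] = [T, T]
r1 m[C→φ9] = [T, T]
r1 m[S→φ3] = [T, T]
r1 m[S→φ5] = [T, T]
r1 m[S→φ6] = [T, T]
r1 m[S→φ7] = [T, T]
r1 m[S→φ8] = [T, T]
r2 m[φ0→P] = [T, T]
r2 m[φ0→R] = [F, T]
r2 m[φ1→R] = [T, T]
r2 m[φ1→C] = [T, T]
r2 m[φ2→P] = [T, T]
r2 m[φ2→M] = [T, T]
r2 m[φ3→R] = [T, T]
r2 m[φ3→S] = [T, T]
r2 m[φ4→D] = [F, T]
r2 m[φ4→R] = [F, T]
r2 m[φ5→R] = [T, F]
r2 m[φ5→S] = [T, F]
r2 m[φ6→R] = [T, T]
r2 m[φ6→S] = [T, T]
r2 m[φ7→P] = [T, T]
r2 m[φ7→S] = [T, T]
r2 m[φ8→M] = [T, F]
r2 m[φ8→S] = [T, F]
r2 m[φ9→M] = [T, F]
r2 m[φ9→C] = [F, T]
r2 m[P→φ0] = [T, T]
r2 m[P→φ2] = [T, T]
r2 m[P→φ7] = [T, T]
r2 m[M→φ2] = [T, F]
r2 m[M→φ8] = [T, F]
r2 m[M→φ9] = [T, F]
r2 m[D→φ4] = [T, T]
r2 m[R→φ0] = [F, F]
r2 m[R→φ1] = [F, F]
r2 m[R→φ3] = [F, F]
r2 m[R→φ4] = [F, F]
r2 m[R→φ5] = [F, T]
r2 m[R→φ6] = [F, F]
r2 m[C→φ1] = [F, T]
r2 m[C→φ9] = [T, T]
r2 m[S→φ3] = [T, F]
r2 m[S→φ5] = [T, F]
r2 m[S→φ6] = [T, F]
r2 m[S→φ7] = [T, F]
r2 m[S→φ8] = [T, F]
r3 m[φ0→P] = [F, F]
r3 m[φ0→R] = [F, T]
r3 m[φ1→R] = [T, T]
r3 m[φ1→C] = [F, F]
r3 m[φ2→P] = [F, T]
r3 m[φ2→M] = [T, T]
r3 m[φ3→R] = [T, T]
r3 m[φ3→S] = [F, F]
r3 m[φ4→D] = [F, F]
r3 m[φ4→R] = [F, T]
r3 m[φ5→R] = [T, F]
r3 m[φ5→S] = [F, F]
r3 m[φ6→R] = [F, T]
r3 m[φ6→S] = [F, F]
r3 m[φ7→P] = [F, T]
r3 m[φ7→S] = [T, T]
r3 m[φ8→M] = [T, F]
r3 m[φ8→S] = [T, F]
r3 m[φ9→M] = [T, F]
r3 m[φ9→C] = [F, T]
r3 m[P→φ0] = [T, T]
r3 m[P→φ2] = [T, T]
r3 m[P→φ7] = [T, T]
r3 m[M→φ2] = [T, F]
r3 m[M→φ8] = [T, F]
r3 m[M→φ9] = [T, F]
r3 m[D→φ4] = [T, T]
r3 m[R→φ0] = [F, F]
r3 m[R→φ1] = [F, F]
r3 m[R→φ3] = [F, F]
r3 m[R→φ4] = [F, F]
r3 m[R→φ5] = [F, T]
r3 m[R→φ6] = [F, F]
r3 m[C→φ1] = [F, T]
r3 m[C→φ9] = [T, T]
r3 m[S→φ3] = [T, F]
r3 m[S→φ5] = [T, F]
r3 m[S→φ6] = [T, F]
r3 m[S→φ7] = [T, F]
r3 m[S→φ8] = [T, F]
r4 m[φ0→P] = [F, F]
r4 m[φ0→R] = [F, T]
r4 m[φ1→R] = [T, T]
r4 m[φ1→C] = [F, F]
r4 m[φ2→P] = [F, T]
r4 m[φ2→M] = [T, T]
r4 m[φ3→R] = [T, T]
r4 m[φ3→S] = [F, F]
r4 m[φ4→D] = [F, F]
r4 m[φ4→R] = [F, T]
r4 m[φ5→R] = [T, F]
r4 m[φ5→S] = [F, F]
r4 m[φ6→R] = [F, T]
r4 m[φ6→S] = [F, F]
r4 m[φ7→P] = [F, T]
r4 m[φ7→S] = [T, T]
r4 m[φ8→M] = [T, F]
r4 m[φ8→S] = [T, F]
r4 m[φ9→M] = [T, F]
r4 m[φ9→C] = [F, T]
r4 m[P→φ0] = [F, T]
r4 m[P→φ2] = [F, F]
r4 m[P→φ7] = [F, F]
r4 m[M→φ2] = [T, F]
r4 m[M→φ8] = [T, F]
r4 m[M→φ9] = [T, F]
r4 m[D→φ4] = [T, T]
r4 m[R→φ0] = [F, F]
r4 m[R→φ1] = [F, F]
r4 m[R→φ3] = [F, F]
r4 m[R→φ4] = [F, F]
r4 m[R→φ5] = [F, T]
r4 m[R→φ6] = [F, F]
r4 m[C→φ1] = [F, T]
r4 m[C→φ9] = [F, F]
r4 m[S→φ3] = [F, F]
r4 m[S→φ5] = [F, F]
r4 m[S→φ6] = [F, F]
r4 m[S→φ7] = [F, F]
r4 m[S→φ8] = [F, F]
r5 m[φ0→P] = [F, F]
r5 m[φ0→R] = [F, T]
r5 m[φ1→R] = [T, T]
r5 m[φ1→C] = [F, F]
r5 m[φ2→P] = [F, T]
r5 m[φ2→M] = [F, F]
r5 m[φ3→R] = [F, F]
r5 m[φ3→S] = [F, F]
r5 m[φ4→D] = [F, F]
r5 m[φ4→R] = [F, T]
r5 m[φ5→R] = [F, F]
r5 m[φ5→S] = [F, F]
r5 m[φ6→R] = [F, F]
r5 m[φ6→S] = [F, F]
r5 m[φ7→P] = [F, F]
r5 m[φ7→S] = [F, F]
r5 m[φ8→M] = [F, F]
r5 m[φ8→S] = [T, F]
r5 m[φ9→M] = [F, F]
r5 m[φ9→C] = [F, T]
r5 m[P→φ0] = [F, T]
r5 m[P→φ2] = [F, F]
r5 m[P→φ7] = [F, F]
r5 m[M→φ2] = [T, F]
r5 m[M→φ8] = [T, F]
r5 m[M→φ9] = [T, F]
r5 m[D→φ4] = [T, T]
r5 m[R→φ0] = [F, F]
r5 m[R→φ1] = [F, F]
r5 m[R→φ3] = [F, F]
r5 m[R→φ4] = [F, F]
r5 m[R→φ5] = [F, T]
r5 m[R→φ6] = [F, F]
r5 m[C→φ1] = [F, T]
r5 m[C→φ9] = [F, F]
r5 m[S→φ3] = [F, F]
r5 m[S→φ5] = [F, F]
r5 m[S→φ6] = [F, F]
r5 m[S→φ7] = [F, F]
r5 m[S→φ8] = [F, F]
r6 m[φ0→P] = [F, F]
r6 m[φ0→R] = [F, T]
r6 m[φ1→R] = [T, T]
r6 m[φ1→C] = [F, F]
r6 m[φ2→P] = [F, T]
r6 m[φ2→M] = [F, F]
r6 m[φ3→R] = [F, F]
r6 m[φ3→S] = [F, F]
r6 m[φ4→D] = [F, F]
r6 m[φ4→R] = [F, T]
r6 m[φ5→R] = [F, F]
r6 m[φ5→S] = [F, F]
r6 m[φ6→R] = [F, F]
r6 m[φ6→S] = [F, F]
r6 m[φ7→P] = [F, F]
r6 m[φ7→S] = [F, F]
r6 m[φ8→M] = [F, F]
r6 m[φ8→S] = [T, F]
r6 m[φ9→M] = [F, F]
r6 m[φ9→C] = [F, T]
r6 m[P→φ0] = [F, F]
r6 m[P→φ2] = [F, F]
r6 m[P→φ7] = [F, F]
r6 m[M→φ2] = [F, F]
r6 m[M→φ8] = [F, F]
r6 m[M→φ9] = [F, F]
r6 m[D→φ4] = [T, T]
r6 m[R→φ0] = [F, F]
r6 m[R→φ1] = [F, F]
r6 m[R→φ3] = [F, F]
r6 m[R→φ4] = [F, F]
r6 m[R→φ5] = [F, F]
r6 m[R→φ6] = [F, F]
r6 m[C→φ1] = [F, T]
r6 m[C→φ9] = [F, F]
r6 m[S→φ3] = [F, F]
r6 m[S→φ5] = [F, F]
r6 m[S→φ6] = [F, F]
r6 m[S→φ7] = [F, F]
r6 m[S→φ8] = [F, F]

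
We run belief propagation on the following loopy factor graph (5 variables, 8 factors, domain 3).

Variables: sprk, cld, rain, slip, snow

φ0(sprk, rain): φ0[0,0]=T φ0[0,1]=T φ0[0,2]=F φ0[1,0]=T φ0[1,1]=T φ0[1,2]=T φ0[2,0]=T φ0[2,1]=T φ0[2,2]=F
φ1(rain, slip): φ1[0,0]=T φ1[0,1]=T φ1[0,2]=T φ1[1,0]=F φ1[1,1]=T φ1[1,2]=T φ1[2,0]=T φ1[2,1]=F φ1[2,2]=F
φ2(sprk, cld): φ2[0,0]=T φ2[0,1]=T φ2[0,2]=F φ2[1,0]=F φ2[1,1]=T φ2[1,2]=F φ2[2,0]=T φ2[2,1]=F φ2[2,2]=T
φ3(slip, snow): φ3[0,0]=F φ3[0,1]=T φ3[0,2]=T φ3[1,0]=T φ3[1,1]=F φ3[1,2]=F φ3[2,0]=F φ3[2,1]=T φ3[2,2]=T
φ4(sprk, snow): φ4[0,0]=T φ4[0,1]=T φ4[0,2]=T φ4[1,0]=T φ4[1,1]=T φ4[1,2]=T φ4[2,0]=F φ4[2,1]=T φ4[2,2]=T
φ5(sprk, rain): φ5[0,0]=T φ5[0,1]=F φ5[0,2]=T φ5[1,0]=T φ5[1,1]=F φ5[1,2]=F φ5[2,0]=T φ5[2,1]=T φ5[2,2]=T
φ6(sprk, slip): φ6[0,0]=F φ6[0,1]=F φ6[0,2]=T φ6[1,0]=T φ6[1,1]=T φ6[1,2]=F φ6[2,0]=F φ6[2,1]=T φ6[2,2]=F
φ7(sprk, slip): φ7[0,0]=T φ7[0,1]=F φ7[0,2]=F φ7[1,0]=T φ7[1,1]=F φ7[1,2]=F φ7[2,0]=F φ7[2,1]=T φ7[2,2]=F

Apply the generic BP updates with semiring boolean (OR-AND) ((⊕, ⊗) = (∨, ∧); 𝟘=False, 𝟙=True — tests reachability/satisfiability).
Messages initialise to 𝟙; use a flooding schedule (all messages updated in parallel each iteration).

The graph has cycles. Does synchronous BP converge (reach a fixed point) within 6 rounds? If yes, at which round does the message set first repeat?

init: all messages = 𝟙 over 3 values
r1 m[φ0→sprk] = [T, T, T]
r1 m[φ0→rain] = [T, T, T]
r1 m[φ1→rain] = [T, T, T]
r1 m[φ1→slip] = [T, T, T]
r1 m[φ2→sprk] = [T, T, T]
r1 m[φ2→cld] = [T, T, T]
r1 m[φ3→slip] = [T, T, T]
r1 m[φ3→snow] = [T, T, T]
r1 m[φ4→sprk] = [T, T, T]
r1 m[φ4→snow] = [T, T, T]
r1 m[φ5→sprk] = [T, T, T]
r1 m[φ5→rain] = [T, T, T]
r1 m[φ6→sprk] = [T, T, T]
r1 m[φ6→slip] = [T, T, T]
r1 m[φ7→sprk] = [T, T, T]
r1 m[φ7→slip] = [T, T, F]
r1 m[sprk→φ0] = [T, T, T]
r1 m[sprk→φ2] = [T, T, T]
r1 m[sprk→φ4] = [T, T, T]
r1 m[sprk→φ5] = [T, T, T]
r1 m[sprk→φ6] = [T, T, T]
r1 m[sprk→φ7] = [T, T, T]
r1 m[cld→φ2] = [T, T, T]
r1 m[rain→φ0] = [T, T, T]
r1 m[rain→φ1] = [T, T, T]
r1 m[rain→φ5] = [T, T, T]
r1 m[slip→φ1] = [T, T, T]
r1 m[slip→φ3] = [T, T, T]
r1 m[slip→φ6] = [T, T, T]
r1 m[slip→φ7] = [T, T, T]
r1 m[snow→φ3] = [T, T, T]
r1 m[snow→φ4] = [T, T, T]
r2 m[φ0→sprk] = [T, T, T]
r2 m[φ0→rain] = [T, T, T]
r2 m[φ1→rain] = [T, T, T]
r2 m[φ1→slip] = [T, T, T]
r2 m[φ2→sprk] = [T, T, T]
r2 m[φ2→cld] = [T, T, T]
r2 m[φ3→slip] = [T, T, T]
r2 m[φ3→snow] = [T, T, T]
r2 m[φ4→sprk] = [T, T, T]
r2 m[φ4→snow] = [T, T, T]
r2 m[φ5→sprk] = [T, T, T]
r2 m[φ5→rain] = [T, T, T]
r2 m[φ6→sprk] = [T, T, T]
r2 m[φ6→slip] = [T, T, T]
r2 m[φ7→sprk] = [T, T, T]
r2 m[φ7→slip] = [T, T, F]
r2 m[sprk→φ0] = [T, T, T]
r2 m[sprk→φ2] = [T, T, T]
r2 m[sprk→φ4] = [T, T, T]
r2 m[sprk→φ5] = [T, T, T]
r2 m[sprk→φ6] = [T, T, T]
r2 m[sprk→φ7] = [T, T, T]
r2 m[cld→φ2] = [T, T, T]
r2 m[rain→φ0] = [T, T, T]
r2 m[rain→φ1] = [T, T, T]
r2 m[rain→φ5] = [T, T, T]
r2 m[slip→φ1] = [T, T, F]
r2 m[slip→φ3] = [T, T, F]
r2 m[slip→φ6] = [T, T, F]
r2 m[slip→φ7] = [T, T, T]
r2 m[snow→φ3] = [T, T, T]
r2 m[snow→φ4] = [T, T, T]
r3 m[φ0→sprk] = [T, T, T]
r3 m[φ0→rain] = [T, T, T]
r3 m[φ1→rain] = [T, T, T]
r3 m[φ1→slip] = [T, T, T]
r3 m[φ2→sprk] = [T, T, T]
r3 m[φ2→cld] = [T, T, T]
r3 m[φ3→slip] = [T, T, T]
r3 m[φ3→snow] = [T, T, T]
r3 m[φ4→sprk] = [T, T, T]
r3 m[φ4→snow] = [T, T, T]
r3 m[φ5→sprk] = [T, T, T]
r3 m[φ5→rain] = [T, T, T]
r3 m[φ6→sprk] = [F, T, T]
r3 m[φ6→slip] = [T, T, T]
r3 m[φ7→sprk] = [T, T, T]
r3 m[φ7→slip] = [T, T, F]
r3 m[sprk→φ0] = [T, T, T]
r3 m[sprk→φ2] = [T, T, T]
r3 m[sprk→φ4] = [T, T, T]
r3 m[sprk→φ5] = [T, T, T]
r3 m[sprk→φ6] = [T, T, T]
r3 m[sprk→φ7] = [T, T, T]
r3 m[cld→φ2] = [T, T, T]
r3 m[rain→φ0] = [T, T, T]
r3 m[rain→φ1] = [T, T, T]
r3 m[rain→φ5] = [T, T, T]
r3 m[slip→φ1] = [T, T, F]
r3 m[slip→φ3] = [T, T, F]
r3 m[slip→φ6] = [T, T, F]
r3 m[slip→φ7] = [T, T, T]
r3 m[snow→φ3] = [T, T, T]
r3 m[snow→φ4] = [T, T, T]
r4 m[φ0→sprk] = [T, T, T]
r4 m[φ0→rain] = [T, T, T]
r4 m[φ1→rain] = [T, T, T]
r4 m[φ1→slip] = [T, T, T]
r4 m[φ2→sprk] = [T, T, T]
r4 m[φ2→cld] = [T, T, T]
r4 m[φ3→slip] = [T, T, T]
r4 m[φ3→snow] = [T, T, T]
r4 m[φ4→sprk] = [T, T, T]
r4 m[φ4→snow] = [T, T, T]
r4 m[φ5→sprk] = [T, T, T]
r4 m[φ5→rain] = [T, T, T]
r4 m[φ6→sprk] = [F, T, T]
r4 m[φ6→slip] = [T, T, T]
r4 m[φ7→sprk] = [T, T, T]
r4 m[φ7→slip] = [T, T, F]
r4 m[sprk→φ0] = [F, T, T]
r4 m[sprk→φ2] = [F, T, T]
r4 m[sprk→φ4] = [F, T, T]
r4 m[sprk→φ5] = [F, T, T]
r4 m[sprk→φ6] = [T, T, T]
r4 m[sprk→φ7] = [F, T, T]
r4 m[cld→φ2] = [T, T, T]
r4 m[rain→φ0] = [T, T, T]
r4 m[rain→φ1] = [T, T, T]
r4 m[rain→φ5] = [T, T, T]
r4 m[slip→φ1] = [T, T, F]
r4 m[slip→φ3] = [T, T, F]
r4 m[slip→φ6] = [T, T, F]
r4 m[slip→φ7] = [T, T, T]
r4 m[snow→φ3] = [T, T, T]
r4 m[snow→φ4] = [T, T, T]
r5 m[φ0→sprk] = [T, T, T]
r5 m[φ0→rain] = [T, T, T]
r5 m[φ1→rain] = [T, T, T]
r5 m[φ1→slip] = [T, T, T]
r5 m[φ2→sprk] = [T, T, T]
r5 m[φ2→cld] = [T, T, T]
r5 m[φ3→slip] = [T, T, T]
r5 m[φ3→snow] = [T, T, T]
r5 m[φ4→sprk] = [T, T, T]
r5 m[φ4→snow] = [T, T, T]
r5 m[φ5→sprk] = [T, T, T]
r5 m[φ5→rain] = [T, T, T]
r5 m[φ6→sprk] = [F, T, T]
r5 m[φ6→slip] = [T, T, T]
r5 m[φ7→sprk] = [T, T, T]
r5 m[φ7→slip] = [T, T, F]
r5 m[sprk→φ0] = [F, T, T]
r5 m[sprk→φ2] = [F, T, T]
r5 m[sprk→φ4] = [F, T, T]
r5 m[sprk→φ5] = [F, T, T]
r5 m[sprk→φ6] = [T, T, T]
r5 m[sprk→φ7] = [F, T, T]
r5 m[cld→φ2] = [T, T, T]
r5 m[rain→φ0] = [T, T, T]
r5 m[rain→φ1] = [T, T, T]
r5 m[rain→φ5] = [T, T, T]
r5 m[slip→φ1] = [T, T, F]
r5 m[slip→φ3] = [T, T, F]
r5 m[slip→φ6] = [T, T, F]
r5 m[slip→φ7] = [T, T, T]
r5 m[snow→φ3] = [T, T, T]
r5 m[snow→φ4] = [T, T, T]
fixed point reached at round 5
messages reach a fixed point at round 5

CONVERGED at round 5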